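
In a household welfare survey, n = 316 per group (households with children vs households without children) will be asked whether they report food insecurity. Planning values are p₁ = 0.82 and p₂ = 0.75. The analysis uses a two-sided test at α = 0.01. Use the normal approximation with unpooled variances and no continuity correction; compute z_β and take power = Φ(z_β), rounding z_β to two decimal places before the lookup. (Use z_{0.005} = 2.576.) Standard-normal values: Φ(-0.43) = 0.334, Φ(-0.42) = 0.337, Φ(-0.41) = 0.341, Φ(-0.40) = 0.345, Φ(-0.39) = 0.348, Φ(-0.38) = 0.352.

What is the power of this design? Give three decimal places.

Power ≈ 0.334

z_β = |p₁−p₂|·√(n/[p₁q₁+p₂q₂]) − z_{α/2}
    = 0.07 · √(316/0.3351) − 2.576
    = 0.07 · 30.7083 − 2.576
    = 2.1496 − 2.576 = -0.4264 → -0.43
Power = Φ(-0.43) = 0.334.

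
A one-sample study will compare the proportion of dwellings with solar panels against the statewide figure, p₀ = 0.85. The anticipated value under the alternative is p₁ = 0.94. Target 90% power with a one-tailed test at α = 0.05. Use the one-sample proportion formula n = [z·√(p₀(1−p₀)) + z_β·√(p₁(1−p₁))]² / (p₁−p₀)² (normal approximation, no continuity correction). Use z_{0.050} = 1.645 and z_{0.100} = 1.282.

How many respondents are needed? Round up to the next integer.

n = 99

n = [z_α·√(p₀q₀) + z_β·√(p₁q₁)]² / (p₁ − p₀)²
  = [1.645·√(0.85·0.15) + 1.282·√(0.94·0.06)]² / (0.09)²
  = [1.645·0.3571 + 1.282·0.2375]² / 0.0081
  = [0.8918]² / 0.0081
  = 98.20
Round up → n = 99.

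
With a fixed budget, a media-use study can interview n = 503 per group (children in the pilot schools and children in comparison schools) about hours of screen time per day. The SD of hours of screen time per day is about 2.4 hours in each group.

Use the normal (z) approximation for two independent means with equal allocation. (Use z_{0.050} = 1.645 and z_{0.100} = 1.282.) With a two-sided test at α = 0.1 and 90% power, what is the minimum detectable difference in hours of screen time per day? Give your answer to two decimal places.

δ = (z_{α/2} + z_β) · √((σ₁²+σ₂²)/n)
  = (1.645 + 1.282) · √(11.52/503)
  = 2.927 · √0.0229
  = 2.927 · 0.1513
  = 0.4430

Minimum detectable difference ≈ 0.44 hours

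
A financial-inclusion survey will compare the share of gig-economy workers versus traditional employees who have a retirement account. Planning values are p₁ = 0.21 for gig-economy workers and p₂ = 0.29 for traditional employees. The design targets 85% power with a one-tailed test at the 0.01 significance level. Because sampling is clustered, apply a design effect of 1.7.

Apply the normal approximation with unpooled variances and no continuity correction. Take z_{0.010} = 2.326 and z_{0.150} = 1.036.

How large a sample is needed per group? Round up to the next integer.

n = (z_α + z_β)² · [p₁(1−p₁) + p₂(1−p₂)] / (p₁ − p₂)²
  = (2.326 + 1.036)² · (0.21·0.79 + 0.29·0.71) / (-0.08)²
  = (3.362)² · (0.1659 + 0.2059) / 0.0064
  = 11.3030 · 0.3718 / 0.0064
  = 656.64
Design effect: 1.7 × 656.64 = 1116.28.
Round up → n = 1117 per group.

n = 1117 per group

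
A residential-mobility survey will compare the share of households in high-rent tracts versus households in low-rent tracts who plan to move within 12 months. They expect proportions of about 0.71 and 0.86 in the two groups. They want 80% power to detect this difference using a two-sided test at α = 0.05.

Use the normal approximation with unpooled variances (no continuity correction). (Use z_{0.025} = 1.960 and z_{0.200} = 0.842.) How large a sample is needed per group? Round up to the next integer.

n = 114 per group

n = (z_{α/2} + z_β)² · [p₁(1−p₁) + p₂(1−p₂)] / (p₁ − p₂)²
  = (1.960 + 0.842)² · (0.71·0.29 + 0.86·0.14) / (-0.15)²
  = (2.802)² · (0.2059 + 0.1204) / 0.0225
  = 7.8512 · 0.3263 / 0.0225
  = 113.86
Round up → n = 114 per group.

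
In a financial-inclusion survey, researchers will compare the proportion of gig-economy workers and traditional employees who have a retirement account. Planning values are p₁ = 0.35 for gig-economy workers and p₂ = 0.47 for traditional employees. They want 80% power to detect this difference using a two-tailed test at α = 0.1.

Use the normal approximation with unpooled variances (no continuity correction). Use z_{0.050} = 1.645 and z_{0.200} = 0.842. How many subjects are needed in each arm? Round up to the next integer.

n = (z_{α/2} + z_β)² · [p₁(1−p₁) + p₂(1−p₂)] / (p₁ − p₂)²
  = (1.645 + 0.842)² · (0.35·0.65 + 0.47·0.53) / (-0.12)²
  = (2.487)² · (0.2275 + 0.2491) / 0.0144
  = 6.1852 · 0.4766 / 0.0144
  = 204.71
Round up → n = 205 per group.

n = 205 per group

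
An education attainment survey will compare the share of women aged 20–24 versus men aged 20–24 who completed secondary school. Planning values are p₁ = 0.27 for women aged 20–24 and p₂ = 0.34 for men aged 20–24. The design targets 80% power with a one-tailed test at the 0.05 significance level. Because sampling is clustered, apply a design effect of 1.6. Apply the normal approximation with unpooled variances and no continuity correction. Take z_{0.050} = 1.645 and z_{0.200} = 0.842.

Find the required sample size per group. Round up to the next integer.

n = 852 per group

n = (z_α + z_β)² · [p₁(1−p₁) + p₂(1−p₂)] / (p₁ − p₂)²
  = (1.645 + 0.842)² · (0.27·0.73 + 0.34·0.66) / (-0.07)²
  = (2.487)² · (0.1971 + 0.2244) / 0.0049
  = 6.1852 · 0.4215 / 0.0049
  = 532.05
Design effect: 1.6 × 532.05 = 851.28.
Round up → n = 852 per group.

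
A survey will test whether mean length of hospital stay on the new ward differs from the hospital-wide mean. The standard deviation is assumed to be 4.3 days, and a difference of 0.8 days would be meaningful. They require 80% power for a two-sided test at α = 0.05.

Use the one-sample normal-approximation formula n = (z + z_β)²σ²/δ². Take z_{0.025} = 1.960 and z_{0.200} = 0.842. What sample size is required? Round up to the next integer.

n = (z_{α/2} + z_β)² · σ² / δ²
  = (1.960 + 0.842)² · 4.3² / 0.8²
  = 7.8512 · 18.49 / 0.64
  = 226.83
Round up → n = 227.

n = 227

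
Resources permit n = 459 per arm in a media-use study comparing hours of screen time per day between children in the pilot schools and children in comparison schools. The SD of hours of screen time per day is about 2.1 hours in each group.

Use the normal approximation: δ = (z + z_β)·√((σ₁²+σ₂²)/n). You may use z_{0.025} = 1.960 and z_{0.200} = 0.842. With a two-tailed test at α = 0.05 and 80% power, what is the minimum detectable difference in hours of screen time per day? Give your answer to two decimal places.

δ = (z_{α/2} + z_β) · √((σ₁²+σ₂²)/n)
  = (1.960 + 0.842) · √(8.82/459)
  = 2.802 · √0.01922
  = 2.802 · 0.1386
  = 0.3884

Minimum detectable difference ≈ 0.39 hours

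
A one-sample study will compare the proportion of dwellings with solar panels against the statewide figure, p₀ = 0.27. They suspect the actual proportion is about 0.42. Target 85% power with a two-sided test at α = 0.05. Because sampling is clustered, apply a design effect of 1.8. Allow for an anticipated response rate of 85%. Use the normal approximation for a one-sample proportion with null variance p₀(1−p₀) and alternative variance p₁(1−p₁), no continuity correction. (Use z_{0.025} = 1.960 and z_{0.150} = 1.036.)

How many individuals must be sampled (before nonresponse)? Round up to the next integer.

n = [z_{α/2}·√(p₀q₀) + z_β·√(p₁q₁)]² / (p₁ − p₀)²
  = [1.960·√(0.27·0.73) + 1.036·√(0.42·0.58)]² / (0.15)²
  = [1.960·0.4440 + 1.036·0.4936]² / 0.0225
  = [1.3815]² / 0.0225
  = 84.82
Design effect: 1.8 × 84.82 = 152.68.
Adjust for 85% response: 152.68 / 0.85 = 179.62.
Round up → n = 180.

n = 180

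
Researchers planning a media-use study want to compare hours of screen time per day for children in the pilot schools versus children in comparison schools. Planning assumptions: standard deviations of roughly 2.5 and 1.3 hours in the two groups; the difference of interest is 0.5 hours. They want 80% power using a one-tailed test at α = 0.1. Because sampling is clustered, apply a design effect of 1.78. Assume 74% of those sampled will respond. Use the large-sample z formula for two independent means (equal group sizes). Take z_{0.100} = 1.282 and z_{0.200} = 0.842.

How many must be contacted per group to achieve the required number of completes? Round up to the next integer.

n = 345 per group

n = (z_α + z_β)² · (σ₁² + σ₂²) / δ²
  = (1.282 + 0.842)² · (2.5² + 1.3² = 7.94) / 0.5²
  = 4.5114 · 7.94 / 0.25
  = 143.28
Design effect: 1.78 × 143.28 = 255.04.
Adjust for 74% response: 255.04 / 0.74 = 344.65.
Round up → n = 345 per group.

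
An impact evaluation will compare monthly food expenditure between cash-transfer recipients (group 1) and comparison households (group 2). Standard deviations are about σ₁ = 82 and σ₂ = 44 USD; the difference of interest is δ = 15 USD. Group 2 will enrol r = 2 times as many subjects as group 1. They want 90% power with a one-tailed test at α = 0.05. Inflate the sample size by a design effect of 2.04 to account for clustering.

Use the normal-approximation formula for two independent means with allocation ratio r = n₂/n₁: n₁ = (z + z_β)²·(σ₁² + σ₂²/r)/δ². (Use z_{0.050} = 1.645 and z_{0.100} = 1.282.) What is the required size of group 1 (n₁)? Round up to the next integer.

n₁ = 598

n₁ = (z_α + z_β)² · (σ₁² + σ₂²/r) / δ²
   = (1.645 + 1.282)² · (82² + 44²/2) / 15²
   = 8.5673 · (6724 + 968) / 225
   = 8.5673 · 7692 / 225
   = 292.89
Design effect: 2.04 × 292.89 = 597.49.
Round up → n₁ = 598; n₂ = r·n₁ = 2 × 598 = 1196.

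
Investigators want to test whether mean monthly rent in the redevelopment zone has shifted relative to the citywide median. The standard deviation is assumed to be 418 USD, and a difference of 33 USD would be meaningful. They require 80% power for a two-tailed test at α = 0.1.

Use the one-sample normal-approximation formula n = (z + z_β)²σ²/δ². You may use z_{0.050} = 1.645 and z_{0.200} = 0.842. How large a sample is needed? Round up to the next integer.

n = (z_{α/2} + z_β)² · σ² / δ²
  = (1.645 + 0.842)² · 418² / 33²
  = 6.1852 · 174724 / 1089
  = 992.38
Round up → n = 993.

n = 993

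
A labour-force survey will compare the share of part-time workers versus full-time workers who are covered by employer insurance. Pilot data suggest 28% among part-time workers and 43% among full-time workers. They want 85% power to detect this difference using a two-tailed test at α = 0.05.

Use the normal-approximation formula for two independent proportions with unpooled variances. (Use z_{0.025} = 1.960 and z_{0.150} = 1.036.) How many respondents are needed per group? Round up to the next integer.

n = 179 per group

n = (z_{α/2} + z_β)² · [p₁(1−p₁) + p₂(1−p₂)] / (p₁ − p₂)²
  = (1.960 + 1.036)² · (0.28·0.72 + 0.43·0.57) / (-0.15)²
  = (2.996)² · (0.2016 + 0.2451) / 0.0225
  = 8.9760 · 0.4467 / 0.0225
  = 178.20
Round up → n = 179 per group.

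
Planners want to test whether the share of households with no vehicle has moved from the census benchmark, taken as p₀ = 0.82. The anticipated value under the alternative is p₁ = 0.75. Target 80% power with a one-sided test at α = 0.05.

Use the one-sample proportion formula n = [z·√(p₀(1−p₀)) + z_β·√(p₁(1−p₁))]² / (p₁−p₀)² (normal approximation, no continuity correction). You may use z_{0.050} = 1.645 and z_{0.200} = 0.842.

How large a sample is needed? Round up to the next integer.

n = [z_α·√(p₀q₀) + z_β·√(p₁q₁)]² / (p₁ − p₀)²
  = [1.645·√(0.82·0.18) + 0.842·√(0.75·0.25)]² / (-0.07)²
  = [1.645·0.3842 + 0.842·0.4330]² / 0.0049
  = [0.9966]² / 0.0049
  = 202.69
Round up → n = 203.

n = 203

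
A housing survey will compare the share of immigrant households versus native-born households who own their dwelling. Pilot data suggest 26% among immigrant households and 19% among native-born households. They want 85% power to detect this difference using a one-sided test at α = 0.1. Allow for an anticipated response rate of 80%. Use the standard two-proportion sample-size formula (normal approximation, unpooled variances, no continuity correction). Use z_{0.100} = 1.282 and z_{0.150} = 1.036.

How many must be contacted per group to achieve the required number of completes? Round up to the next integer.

n = (z_α + z_β)² · [p₁(1−p₁) + p₂(1−p₂)] / (p₁ − p₂)²
  = (1.282 + 1.036)² · (0.26·0.74 + 0.19·0.81) / (0.07)²
  = (2.318)² · (0.1924 + 0.1539) / 0.0049
  = 5.3731 · 0.3463 / 0.0049
  = 379.74
Adjust for 80% response: 379.74 / 0.80 = 474.67.
Round up → n = 475 per group.

n = 475 per group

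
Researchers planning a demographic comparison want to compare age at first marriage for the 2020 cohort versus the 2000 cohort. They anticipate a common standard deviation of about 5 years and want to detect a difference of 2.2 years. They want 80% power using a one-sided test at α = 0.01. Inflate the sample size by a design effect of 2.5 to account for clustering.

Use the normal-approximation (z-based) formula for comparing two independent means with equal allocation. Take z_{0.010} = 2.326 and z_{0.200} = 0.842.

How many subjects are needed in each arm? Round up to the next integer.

n = 260 per group

n = (z_α + z_β)² · (σ₁² + σ₂²) / δ²
  = (2.326 + 0.842)² · (2·5² = 50) / 2.2²
  = 10.0362 · 50 / 4.84
  = 103.68
Design effect: 2.5 × 103.68 = 259.20.
Round up → n = 260 per group.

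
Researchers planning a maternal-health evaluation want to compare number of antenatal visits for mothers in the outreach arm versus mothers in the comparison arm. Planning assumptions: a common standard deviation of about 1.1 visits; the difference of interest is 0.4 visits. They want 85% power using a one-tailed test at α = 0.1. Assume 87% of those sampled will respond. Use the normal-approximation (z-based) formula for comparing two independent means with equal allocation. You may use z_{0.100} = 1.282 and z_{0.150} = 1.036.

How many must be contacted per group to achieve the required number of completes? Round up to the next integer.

n = (z_α + z_β)² · (σ₁² + σ₂²) / δ²
  = (1.282 + 1.036)² · (2·1.1² = 2.42) / 0.4²
  = 5.3731 · 2.42 / 0.16
  = 81.27
Adjust for 87% response: 81.27 / 0.87 = 93.41.
Round up → n = 94 per group.

n = 94 per group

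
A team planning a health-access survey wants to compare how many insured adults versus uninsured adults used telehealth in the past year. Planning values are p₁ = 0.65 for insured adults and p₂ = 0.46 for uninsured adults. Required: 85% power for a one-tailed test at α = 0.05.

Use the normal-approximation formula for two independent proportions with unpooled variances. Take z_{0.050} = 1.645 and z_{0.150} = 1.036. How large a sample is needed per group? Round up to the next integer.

n = (z_α + z_β)² · [p₁(1−p₁) + p₂(1−p₂)] / (p₁ − p₂)²
  = (1.645 + 1.036)² · (0.65·0.35 + 0.46·0.54) / (0.19)²
  = (2.681)² · (0.2275 + 0.2484) / 0.0361
  = 7.1878 · 0.4759 / 0.0361
  = 94.75
Round up → n = 95 per group.

n = 95 per group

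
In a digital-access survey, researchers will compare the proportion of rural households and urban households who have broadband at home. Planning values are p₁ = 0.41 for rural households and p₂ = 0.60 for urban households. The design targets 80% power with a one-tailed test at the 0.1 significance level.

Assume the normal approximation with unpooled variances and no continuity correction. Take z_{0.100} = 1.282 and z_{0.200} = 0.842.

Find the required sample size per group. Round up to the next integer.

n = 61 per group

n = (z_α + z_β)² · [p₁(1−p₁) + p₂(1−p₂)] / (p₁ − p₂)²
  = (1.282 + 0.842)² · (0.41·0.59 + 0.60·0.40) / (-0.19)²
  = (2.124)² · (0.2419 + 0.2400) / 0.0361
  = 4.5114 · 0.4819 / 0.0361
  = 60.22
Round up → n = 61 per group.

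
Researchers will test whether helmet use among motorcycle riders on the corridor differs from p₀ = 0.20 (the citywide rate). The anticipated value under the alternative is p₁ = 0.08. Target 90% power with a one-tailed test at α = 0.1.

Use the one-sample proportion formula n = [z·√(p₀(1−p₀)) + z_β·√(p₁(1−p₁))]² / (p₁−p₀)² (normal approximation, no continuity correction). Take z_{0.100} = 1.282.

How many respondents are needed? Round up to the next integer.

n = 52

n = [z_α·√(p₀q₀) + z_β·√(p₁q₁)]² / (p₁ − p₀)²
  = [1.282·√(0.20·0.80) + 1.282·√(0.08·0.92)]² / (-0.12)²
  = [1.282·0.4000 + 1.282·0.2713]² / 0.0144
  = [0.8606]² / 0.0144
  = 51.43
Round up → n = 52.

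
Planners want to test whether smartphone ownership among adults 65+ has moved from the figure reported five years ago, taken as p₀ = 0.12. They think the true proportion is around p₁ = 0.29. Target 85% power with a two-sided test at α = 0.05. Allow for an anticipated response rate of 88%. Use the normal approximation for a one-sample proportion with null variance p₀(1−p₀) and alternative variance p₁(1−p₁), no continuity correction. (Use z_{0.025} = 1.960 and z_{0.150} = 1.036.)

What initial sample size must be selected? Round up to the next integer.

n = [z_{α/2}·√(p₀q₀) + z_β·√(p₁q₁)]² / (p₁ − p₀)²
  = [1.960·√(0.12·0.88) + 1.036·√(0.29·0.71)]² / (0.17)²
  = [1.960·0.3250 + 1.036·0.4538]² / 0.0289
  = [1.1070]² / 0.0289
  = 42.40
Adjust for 88% response: 42.40 / 0.88 = 48.19.
Round up → n = 49.

n = 49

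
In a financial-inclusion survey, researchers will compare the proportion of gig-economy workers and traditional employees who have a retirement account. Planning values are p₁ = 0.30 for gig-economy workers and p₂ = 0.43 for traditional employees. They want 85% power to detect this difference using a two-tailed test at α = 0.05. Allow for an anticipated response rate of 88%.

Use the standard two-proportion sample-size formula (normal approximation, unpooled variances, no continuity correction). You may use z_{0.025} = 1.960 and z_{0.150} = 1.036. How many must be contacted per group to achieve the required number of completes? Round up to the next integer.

n = 275 per group

n = (z_{α/2} + z_β)² · [p₁(1−p₁) + p₂(1−p₂)] / (p₁ − p₂)²
  = (1.960 + 1.036)² · (0.30·0.70 + 0.43·0.57) / (-0.13)²
  = (2.996)² · (0.2100 + 0.2451) / 0.0169
  = 8.9760 · 0.4551 / 0.0169
  = 241.72
Adjust for 88% response: 241.72 / 0.88 = 274.68.
Round up → n = 275 per group.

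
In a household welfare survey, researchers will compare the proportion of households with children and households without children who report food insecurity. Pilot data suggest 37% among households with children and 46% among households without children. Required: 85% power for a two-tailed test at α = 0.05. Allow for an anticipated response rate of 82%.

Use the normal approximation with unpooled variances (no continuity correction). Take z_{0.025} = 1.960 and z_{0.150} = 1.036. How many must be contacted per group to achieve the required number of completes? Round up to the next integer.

n = (z_{α/2} + z_β)² · [p₁(1−p₁) + p₂(1−p₂)] / (p₁ − p₂)²
  = (1.960 + 1.036)² · (0.37·0.63 + 0.46·0.54) / (-0.09)²
  = (2.996)² · (0.2331 + 0.2484) / 0.0081
  = 8.9760 · 0.4815 / 0.0081
  = 533.57
Adjust for 82% response: 533.57 / 0.82 = 650.70.
Round up → n = 651 per group.

n = 651 per group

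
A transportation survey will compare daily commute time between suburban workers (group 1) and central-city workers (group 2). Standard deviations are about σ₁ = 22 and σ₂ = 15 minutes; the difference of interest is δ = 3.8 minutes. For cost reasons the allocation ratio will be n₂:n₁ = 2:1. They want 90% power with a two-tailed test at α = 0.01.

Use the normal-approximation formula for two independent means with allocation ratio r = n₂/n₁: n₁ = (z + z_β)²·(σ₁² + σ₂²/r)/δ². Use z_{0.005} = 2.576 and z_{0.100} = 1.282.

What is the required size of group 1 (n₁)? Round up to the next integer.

n₁ = 615

n₁ = (z_{α/2} + z_β)² · (σ₁² + σ₂²/r) / δ²
   = (2.576 + 1.282)² · (22² + 15²/2) / 3.8²
   = 14.8842 · (484 + 112.5) / 14.44
   = 14.8842 · 596.5 / 14.44
   = 614.85
Round up → n₁ = 615; n₂ = r·n₁ = 2 × 615 = 1230.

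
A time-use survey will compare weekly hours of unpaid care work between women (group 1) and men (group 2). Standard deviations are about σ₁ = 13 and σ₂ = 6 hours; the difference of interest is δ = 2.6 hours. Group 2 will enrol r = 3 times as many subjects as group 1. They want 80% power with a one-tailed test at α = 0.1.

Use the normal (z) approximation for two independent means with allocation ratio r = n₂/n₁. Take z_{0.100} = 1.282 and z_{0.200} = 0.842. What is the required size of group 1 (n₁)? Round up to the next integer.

n₁ = 121

n₁ = (z_α + z_β)² · (σ₁² + σ₂²/r) / δ²
   = (1.282 + 0.842)² · (13² + 6²/3) / 2.6²
   = 4.5114 · (169 + 12) / 6.76
   = 4.5114 · 181 / 6.76
   = 120.79
Round up → n₁ = 121; n₂ = r·n₁ = 3 × 121 = 363.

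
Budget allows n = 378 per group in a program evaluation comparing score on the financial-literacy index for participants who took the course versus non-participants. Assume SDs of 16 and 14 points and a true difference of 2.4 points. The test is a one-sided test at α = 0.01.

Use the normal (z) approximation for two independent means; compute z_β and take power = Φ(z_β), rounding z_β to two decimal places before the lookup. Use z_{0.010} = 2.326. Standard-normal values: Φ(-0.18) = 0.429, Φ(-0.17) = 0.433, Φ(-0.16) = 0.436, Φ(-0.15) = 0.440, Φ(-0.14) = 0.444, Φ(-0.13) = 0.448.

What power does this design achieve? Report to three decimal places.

z_β = δ·√(n/(σ₁²+σ₂²)) − z_α
    = 2.4 · √(378/452) − 2.326
    = 2.4 · 0.91449 − 2.326
    = 2.1948 − 2.326 = -0.1312 → -0.13
Power = Φ(-0.13) = 0.448.

Power ≈ 0.448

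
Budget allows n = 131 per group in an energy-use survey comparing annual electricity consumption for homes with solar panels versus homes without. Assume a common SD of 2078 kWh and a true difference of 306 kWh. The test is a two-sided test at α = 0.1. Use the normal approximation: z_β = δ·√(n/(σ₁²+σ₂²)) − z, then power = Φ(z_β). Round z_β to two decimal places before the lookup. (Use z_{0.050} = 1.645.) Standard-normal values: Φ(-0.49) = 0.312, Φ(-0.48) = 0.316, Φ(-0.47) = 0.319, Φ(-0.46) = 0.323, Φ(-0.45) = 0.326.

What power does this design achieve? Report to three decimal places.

Power ≈ 0.326

z_β = δ·√(n/(σ₁²+σ₂²)) − z_{α/2}
    = 306 · √(131/8636168) − 1.645
    = 306 · 0.00389 − 1.645
    = 1.1918 − 1.645 = -0.4532 → -0.45
Power = Φ(-0.45) = 0.326.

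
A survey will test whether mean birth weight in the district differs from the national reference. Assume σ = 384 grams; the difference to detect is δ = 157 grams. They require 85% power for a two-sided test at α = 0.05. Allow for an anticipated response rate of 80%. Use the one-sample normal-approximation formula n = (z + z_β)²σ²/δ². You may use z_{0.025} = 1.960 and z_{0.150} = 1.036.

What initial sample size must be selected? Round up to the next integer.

n = 68

n = (z_{α/2} + z_β)² · σ² / δ²
  = (1.960 + 1.036)² · 384² / 157²
  = 8.9760 · 147456 / 24649
  = 53.70
Adjust for 80% response: 53.70 / 0.80 = 67.12.
Round up → n = 68.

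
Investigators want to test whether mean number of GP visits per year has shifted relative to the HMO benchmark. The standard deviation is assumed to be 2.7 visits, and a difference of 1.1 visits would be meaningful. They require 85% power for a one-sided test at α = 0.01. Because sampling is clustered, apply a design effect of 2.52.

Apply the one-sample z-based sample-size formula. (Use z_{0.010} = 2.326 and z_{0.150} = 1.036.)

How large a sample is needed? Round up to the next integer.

n = (z_α + z_β)² · σ² / δ²
  = (2.326 + 1.036)² · 2.7² / 1.1²
  = 11.3030 · 7.29 / 1.21
  = 68.10
Design effect: 2.52 × 68.10 = 171.61.
Round up → n = 172.

n = 172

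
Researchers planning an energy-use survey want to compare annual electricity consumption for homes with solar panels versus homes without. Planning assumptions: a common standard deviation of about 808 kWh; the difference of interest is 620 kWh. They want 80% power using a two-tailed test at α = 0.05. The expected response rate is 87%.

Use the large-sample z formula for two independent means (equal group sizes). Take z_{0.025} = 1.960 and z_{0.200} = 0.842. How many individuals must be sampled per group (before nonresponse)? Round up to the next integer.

n = (z_{α/2} + z_β)² · (σ₁² + σ₂²) / δ²
  = (1.960 + 0.842)² · (2·808² = 1305728) / 620²
  = 7.8512 · 1305728 / 384400
  = 26.67
Adjust for 87% response: 26.67 / 0.87 = 30.65.
Round up → n = 31 per group.

n = 31 per group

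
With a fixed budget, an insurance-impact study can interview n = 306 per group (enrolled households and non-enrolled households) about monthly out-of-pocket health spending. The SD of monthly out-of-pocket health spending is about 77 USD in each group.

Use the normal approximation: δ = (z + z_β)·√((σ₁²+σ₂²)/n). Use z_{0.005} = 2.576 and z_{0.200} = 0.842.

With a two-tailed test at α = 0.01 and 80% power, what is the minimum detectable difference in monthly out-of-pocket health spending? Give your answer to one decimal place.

Minimum detectable difference ≈ 21.3 USD

δ = (z_{α/2} + z_β) · √((σ₁²+σ₂²)/n)
  = (2.576 + 0.842) · √(11858/306)
  = 3.418 · √38.7516
  = 3.418 · 6.2251
  = 21.2773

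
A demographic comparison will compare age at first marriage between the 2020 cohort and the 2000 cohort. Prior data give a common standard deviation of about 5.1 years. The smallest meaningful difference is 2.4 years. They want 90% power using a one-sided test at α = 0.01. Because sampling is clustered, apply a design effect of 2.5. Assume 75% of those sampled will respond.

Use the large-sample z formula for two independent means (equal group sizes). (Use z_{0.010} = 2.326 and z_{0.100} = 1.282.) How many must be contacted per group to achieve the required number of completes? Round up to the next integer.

n = (z_α + z_β)² · (σ₁² + σ₂²) / δ²
  = (2.326 + 1.282)² · (2·5.1² = 52.02) / 2.4²
  = 13.0177 · 52.02 / 5.76
  = 117.57
Design effect: 2.5 × 117.57 = 293.91.
Adjust for 75% response: 293.91 / 0.75 = 391.89.
Round up → n = 392 per group.

n = 392 per group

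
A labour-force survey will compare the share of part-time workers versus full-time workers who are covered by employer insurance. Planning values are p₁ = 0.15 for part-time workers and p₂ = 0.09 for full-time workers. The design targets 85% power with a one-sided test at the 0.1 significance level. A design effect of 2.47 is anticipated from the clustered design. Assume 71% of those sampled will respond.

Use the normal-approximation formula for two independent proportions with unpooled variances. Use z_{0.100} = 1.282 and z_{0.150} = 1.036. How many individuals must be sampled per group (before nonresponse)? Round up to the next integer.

n = 1088 per group

n = (z_α + z_β)² · [p₁(1−p₁) + p₂(1−p₂)] / (p₁ − p₂)²
  = (1.282 + 1.036)² · (0.15·0.85 + 0.09·0.91) / (0.06)²
  = (2.318)² · (0.1275 + 0.0819) / 0.0036
  = 5.3731 · 0.2094 / 0.0036
  = 312.54
Design effect: 2.47 × 312.54 = 771.97.
Adjust for 71% response: 771.97 / 0.71 = 1087.28.
Round up → n = 1088 per group.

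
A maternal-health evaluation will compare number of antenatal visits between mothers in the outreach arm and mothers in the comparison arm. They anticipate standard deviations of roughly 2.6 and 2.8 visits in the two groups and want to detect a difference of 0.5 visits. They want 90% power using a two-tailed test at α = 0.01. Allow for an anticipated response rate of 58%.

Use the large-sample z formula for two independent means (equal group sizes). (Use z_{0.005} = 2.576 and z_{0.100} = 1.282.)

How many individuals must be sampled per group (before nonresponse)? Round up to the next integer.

n = 1499 per group

n = (z_{α/2} + z_β)² · (σ₁² + σ₂²) / δ²
  = (2.576 + 1.282)² · (2.6² + 2.8² = 14.6) / 0.5²
  = 14.8842 · 14.6 / 0.25
  = 869.24
Adjust for 58% response: 869.24 / 0.58 = 1498.68.
Round up → n = 1499 per group.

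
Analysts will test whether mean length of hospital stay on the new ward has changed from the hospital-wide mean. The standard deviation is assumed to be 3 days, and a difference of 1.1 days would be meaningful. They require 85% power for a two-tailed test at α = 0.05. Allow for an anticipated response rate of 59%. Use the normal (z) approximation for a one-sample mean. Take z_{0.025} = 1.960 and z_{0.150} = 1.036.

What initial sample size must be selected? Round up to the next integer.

n = 114

n = (z_{α/2} + z_β)² · σ² / δ²
  = (1.960 + 1.036)² · 3² / 1.1²
  = 8.9760 · 9 / 1.21
  = 66.76
Adjust for 59% response: 66.76 / 0.59 = 113.16.
Round up → n = 114.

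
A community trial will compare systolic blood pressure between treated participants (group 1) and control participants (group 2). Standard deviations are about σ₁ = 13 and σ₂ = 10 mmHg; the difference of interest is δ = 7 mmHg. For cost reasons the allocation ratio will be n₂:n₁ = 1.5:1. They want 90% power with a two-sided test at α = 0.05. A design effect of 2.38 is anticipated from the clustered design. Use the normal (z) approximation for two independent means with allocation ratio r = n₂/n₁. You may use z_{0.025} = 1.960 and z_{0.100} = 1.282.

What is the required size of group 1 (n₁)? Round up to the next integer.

n₁ = 121

n₁ = (z_{α/2} + z_β)² · (σ₁² + σ₂²/r) / δ²
   = (1.960 + 1.282)² · (13² + 10²/1.5) / 7²
   = 10.5106 · (169 + 66.6667) / 49
   = 10.5106 · 235.6667 / 49
   = 50.55
Design effect: 2.38 × 50.55 = 120.31.
Round up → n₁ = 121; n₂ = r·n₁ = 1.5 × 121 = 182.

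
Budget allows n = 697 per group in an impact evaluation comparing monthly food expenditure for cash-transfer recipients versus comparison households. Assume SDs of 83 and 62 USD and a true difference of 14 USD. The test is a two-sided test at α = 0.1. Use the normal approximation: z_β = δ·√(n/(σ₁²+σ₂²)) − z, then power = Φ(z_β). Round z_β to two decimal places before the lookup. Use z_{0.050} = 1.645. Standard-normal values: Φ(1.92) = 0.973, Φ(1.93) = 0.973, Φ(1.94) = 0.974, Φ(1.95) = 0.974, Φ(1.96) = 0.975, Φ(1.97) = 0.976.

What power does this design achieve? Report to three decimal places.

Power ≈ 0.973

z_β = δ·√(n/(σ₁²+σ₂²)) − z_{α/2}
    = 14 · √(697/10733) − 1.645
    = 14 · 0.25483 − 1.645
    = 3.5677 − 1.645 = 1.9227 → 1.92
Power = Φ(1.92) = 0.973.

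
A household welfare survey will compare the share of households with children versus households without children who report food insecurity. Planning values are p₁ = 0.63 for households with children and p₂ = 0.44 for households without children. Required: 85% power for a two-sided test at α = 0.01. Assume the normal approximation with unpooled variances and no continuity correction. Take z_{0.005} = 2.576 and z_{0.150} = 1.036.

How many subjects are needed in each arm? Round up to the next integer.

n = (z_{α/2} + z_β)² · [p₁(1−p₁) + p₂(1−p₂)] / (p₁ − p₂)²
  = (2.576 + 1.036)² · (0.63·0.37 + 0.44·0.56) / (0.19)²
  = (3.612)² · (0.2331 + 0.2464) / 0.0361
  = 13.0465 · 0.4795 / 0.0361
  = 173.29
Round up → n = 174 per group.

n = 174 per group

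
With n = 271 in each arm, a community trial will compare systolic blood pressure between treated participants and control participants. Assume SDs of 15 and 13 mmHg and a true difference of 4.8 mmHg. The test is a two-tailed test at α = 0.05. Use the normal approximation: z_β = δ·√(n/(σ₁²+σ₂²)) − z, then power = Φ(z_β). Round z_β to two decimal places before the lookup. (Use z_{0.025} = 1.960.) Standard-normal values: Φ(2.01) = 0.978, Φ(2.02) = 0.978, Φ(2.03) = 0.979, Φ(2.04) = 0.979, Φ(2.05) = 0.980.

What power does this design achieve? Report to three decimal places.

Power ≈ 0.978

z_β = δ·√(n/(σ₁²+σ₂²)) − z_{α/2}
    = 4.8 · √(271/394) − 1.960
    = 4.8 · 0.82935 − 1.960
    = 3.9809 − 1.960 = 2.0209 → 2.02
Power = Φ(2.02) = 0.978.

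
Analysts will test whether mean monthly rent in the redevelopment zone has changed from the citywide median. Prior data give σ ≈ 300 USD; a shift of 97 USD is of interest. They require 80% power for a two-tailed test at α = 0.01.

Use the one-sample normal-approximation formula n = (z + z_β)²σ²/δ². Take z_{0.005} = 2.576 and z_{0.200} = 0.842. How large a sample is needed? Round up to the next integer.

n = 112

n = (z_{α/2} + z_β)² · σ² / δ²
  = (2.576 + 0.842)² · 300² / 97²
  = 11.6827 · 90000 / 9409
  = 111.75
Round up → n = 112.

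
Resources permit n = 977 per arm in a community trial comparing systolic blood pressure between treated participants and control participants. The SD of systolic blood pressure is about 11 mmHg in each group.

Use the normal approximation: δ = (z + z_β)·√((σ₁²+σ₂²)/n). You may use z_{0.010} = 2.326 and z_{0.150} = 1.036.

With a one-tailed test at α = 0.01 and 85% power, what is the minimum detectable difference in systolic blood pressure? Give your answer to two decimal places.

Minimum detectable difference ≈ 1.67 mmHg

δ = (z_α + z_β) · √((σ₁²+σ₂²)/n)
  = (2.326 + 1.036) · √(242/977)
  = 3.362 · √0.2477
  = 3.362 · 0.4977
  = 1.6732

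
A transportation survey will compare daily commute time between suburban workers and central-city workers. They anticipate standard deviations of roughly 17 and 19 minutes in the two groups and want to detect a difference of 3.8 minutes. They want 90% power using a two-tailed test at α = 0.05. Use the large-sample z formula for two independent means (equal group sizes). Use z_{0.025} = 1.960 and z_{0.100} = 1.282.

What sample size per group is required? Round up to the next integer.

n = (z_{α/2} + z_β)² · (σ₁² + σ₂²) / δ²
  = (1.960 + 1.282)² · (17² + 19² = 650) / 3.8²
  = 10.5106 · 650 / 14.44
  = 473.12
Round up → n = 474 per group.

n = 474 per group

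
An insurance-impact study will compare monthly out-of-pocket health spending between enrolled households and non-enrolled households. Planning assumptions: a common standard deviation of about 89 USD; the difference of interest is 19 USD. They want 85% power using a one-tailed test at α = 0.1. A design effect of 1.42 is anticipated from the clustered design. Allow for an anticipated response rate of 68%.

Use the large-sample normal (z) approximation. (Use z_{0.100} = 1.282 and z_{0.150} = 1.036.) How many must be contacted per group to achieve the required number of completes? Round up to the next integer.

n = 493 per group

n = (z_α + z_β)² · (σ₁² + σ₂²) / δ²
  = (1.282 + 1.036)² · (2·89² = 15842) / 19²
  = 5.3731 · 15842 / 361
  = 235.79
Design effect: 1.42 × 235.79 = 334.83.
Adjust for 68% response: 334.83 / 0.68 = 492.39.
Round up → n = 493 per group.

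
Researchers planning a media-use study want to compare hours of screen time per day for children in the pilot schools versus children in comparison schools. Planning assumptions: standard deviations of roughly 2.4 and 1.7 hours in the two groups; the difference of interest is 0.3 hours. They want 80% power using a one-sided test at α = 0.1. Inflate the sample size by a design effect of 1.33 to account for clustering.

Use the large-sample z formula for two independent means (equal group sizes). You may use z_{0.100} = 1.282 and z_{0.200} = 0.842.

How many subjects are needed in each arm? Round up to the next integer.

n = (z_α + z_β)² · (σ₁² + σ₂²) / δ²
  = (1.282 + 0.842)² · (2.4² + 1.7² = 8.65) / 0.3²
  = 4.5114 · 8.65 / 0.09
  = 433.59
Design effect: 1.33 × 433.59 = 576.68.
Round up → n = 577 per group.

n = 577 per group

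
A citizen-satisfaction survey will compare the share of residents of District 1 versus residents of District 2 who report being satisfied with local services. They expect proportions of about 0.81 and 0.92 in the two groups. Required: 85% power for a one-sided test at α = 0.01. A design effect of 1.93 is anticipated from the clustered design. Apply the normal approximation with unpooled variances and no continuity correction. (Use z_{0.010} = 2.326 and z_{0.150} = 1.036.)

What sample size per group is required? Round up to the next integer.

n = 411 per group

n = (z_α + z_β)² · [p₁(1−p₁) + p₂(1−p₂)] / (p₁ − p₂)²
  = (2.326 + 1.036)² · (0.81·0.19 + 0.92·0.08) / (-0.11)²
  = (3.362)² · (0.1539 + 0.0736) / 0.0121
  = 11.3030 · 0.2275 / 0.0121
  = 212.52
Design effect: 1.93 × 212.52 = 410.16.
Round up → n = 411 per group.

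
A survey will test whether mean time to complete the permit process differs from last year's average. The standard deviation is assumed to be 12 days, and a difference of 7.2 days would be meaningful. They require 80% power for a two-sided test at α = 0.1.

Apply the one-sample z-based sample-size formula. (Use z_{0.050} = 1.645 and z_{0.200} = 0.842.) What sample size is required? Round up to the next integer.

n = (z_{α/2} + z_β)² · σ² / δ²
  = (1.645 + 0.842)² · 12² / 7.2²
  = 6.1852 · 144 / 51.84
  = 17.18
Round up → n = 18.

n = 18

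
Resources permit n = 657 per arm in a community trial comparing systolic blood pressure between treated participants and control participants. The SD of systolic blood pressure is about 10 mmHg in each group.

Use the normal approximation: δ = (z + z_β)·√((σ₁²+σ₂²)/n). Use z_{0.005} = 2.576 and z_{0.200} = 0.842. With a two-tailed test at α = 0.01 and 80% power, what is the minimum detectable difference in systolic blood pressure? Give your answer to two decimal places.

Minimum detectable difference ≈ 1.89 mmHg

δ = (z_{α/2} + z_β) · √((σ₁²+σ₂²)/n)
  = (2.576 + 0.842) · √(200/657)
  = 3.418 · √0.30441
  = 3.418 · 0.5517
  = 1.8858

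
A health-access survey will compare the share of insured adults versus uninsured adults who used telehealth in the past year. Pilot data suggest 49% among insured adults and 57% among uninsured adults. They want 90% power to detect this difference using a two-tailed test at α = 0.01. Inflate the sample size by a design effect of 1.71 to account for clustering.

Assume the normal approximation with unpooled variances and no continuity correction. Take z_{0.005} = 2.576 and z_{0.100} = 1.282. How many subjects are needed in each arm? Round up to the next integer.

n = 1969 per group

n = (z_{α/2} + z_β)² · [p₁(1−p₁) + p₂(1−p₂)] / (p₁ − p₂)²
  = (2.576 + 1.282)² · (0.49·0.51 + 0.57·0.43) / (-0.08)²
  = (3.858)² · (0.2499 + 0.2451) / 0.0064
  = 14.8842 · 0.4950 / 0.0064
  = 1151.20
Design effect: 1.71 × 1151.20 = 1968.55.
Round up → n = 1969 per group.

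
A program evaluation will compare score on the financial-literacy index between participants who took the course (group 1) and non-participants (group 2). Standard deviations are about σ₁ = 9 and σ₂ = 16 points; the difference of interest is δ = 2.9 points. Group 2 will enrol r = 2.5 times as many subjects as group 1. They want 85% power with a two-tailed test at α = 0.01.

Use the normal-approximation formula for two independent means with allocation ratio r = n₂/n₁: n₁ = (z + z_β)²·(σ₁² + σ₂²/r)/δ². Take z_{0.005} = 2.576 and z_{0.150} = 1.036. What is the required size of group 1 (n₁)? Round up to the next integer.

n₁ = 285

n₁ = (z_{α/2} + z_β)² · (σ₁² + σ₂²/r) / δ²
   = (2.576 + 1.036)² · (9² + 16²/2.5) / 2.9²
   = 13.0465 · (81 + 102.4) / 8.41
   = 13.0465 · 183.4 / 8.41
   = 284.51
Round up → n₁ = 285; n₂ = r·n₁ = 2.5 × 285 = 713.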